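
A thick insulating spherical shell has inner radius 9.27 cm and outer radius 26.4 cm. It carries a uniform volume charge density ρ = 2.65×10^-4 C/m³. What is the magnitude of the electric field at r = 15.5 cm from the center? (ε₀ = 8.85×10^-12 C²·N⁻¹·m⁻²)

1.22×10^6 N/C

By spherical symmetry E is radial; choose a Gaussian sphere of radius r = 15.5 cm (within the shell material, 9.27 cm < r < 26.4 cm).
Enclosed charge is the volume from a to r: Q_enc = (4π/3)ρ(r³ − a³) = 3.249×10^-6 C.
Applying ∮E·dA = Q_enc/ε₀ with Φ = E(4πr²):
E = |Q_enc|/(4πε₀r²) = (3.249e-6)/(4π·8.85×10^-12·(0.155)²) = 1.22×10^6 N/C.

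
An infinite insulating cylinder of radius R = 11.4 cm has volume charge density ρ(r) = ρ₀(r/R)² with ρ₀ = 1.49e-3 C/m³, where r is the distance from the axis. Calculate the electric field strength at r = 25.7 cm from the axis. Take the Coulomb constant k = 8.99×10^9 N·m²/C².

Take a coaxial cylindrical Gaussian surface of radius r = 25.7 cm and length L (r > R, full charge per length enclosed).
λ_enc = 2π ∫₀^R ρ₀(r'/R)^2 r' dr' = 2πρ₀R²/4 = 3.042×10^-5 C/m.
Applying ∮E·dA = Q_enc/ε₀ with the end caps contributing no flux:
E = 2k|λ_enc|/r = 2(8.99×10^9)(3.042×10^-5)/(0.257) = 2.13e6 N/C.

2.13e6 N/C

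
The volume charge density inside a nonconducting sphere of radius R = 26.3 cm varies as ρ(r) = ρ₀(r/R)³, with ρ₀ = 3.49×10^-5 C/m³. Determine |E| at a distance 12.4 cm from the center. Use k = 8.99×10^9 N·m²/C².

E ≈ 8.54×10^3 N/C

Symmetry ⇒ E = E(r) r̂. Gaussian sphere of radius r = 12.4 cm (r < R).
Integrate the density: Q_enc = 4π ∫₀^r ρ₀(r'/R)^3 r'² dr' = 4πρ₀ r^6/(6·R³) = 1.461e-8 C.
Applying ∮E·dA = Q_enc/ε₀ with Φ = E(4πr²):
E = k|Q_enc|/r² = (8.99×10^9)(1.461e-8)/(0.124)² = 8.54×10^3 N/C.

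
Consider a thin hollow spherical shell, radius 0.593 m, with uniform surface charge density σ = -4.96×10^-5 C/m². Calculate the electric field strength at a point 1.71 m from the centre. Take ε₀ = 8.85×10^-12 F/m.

Symmetry ⇒ E = E(r) r̂. Gaussian sphere of radius r = 1.71 m (r > 0.593 m).
The entire shell is enclosed: Q_enc = σ·4πR² = (-4.96×10^-5)·4π·(0.593)² = -2.192e-4 C.
Since E is radial and uniform over the Gaussian sphere, Φ = E·4πr² = Q_enc/ε₀.
E = |Q_enc|/(4πε₀r²) = (2.192e-4)/(4π·8.85×10^-12·(1.71)²) = 6.74e5 N/C.

|E| ≈ 6.74e5 V/m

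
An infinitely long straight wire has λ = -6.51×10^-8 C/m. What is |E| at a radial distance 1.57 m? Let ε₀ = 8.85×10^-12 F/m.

|E| = 746 V/m

Take a coaxial cylindrical Gaussian surface of radius r = 1.57 m and length L.
Q_enc = λL, so λ_enc = -6.51×10^-8 C/m.
Gauss's law: E·2πrL = λ_enc L/ε₀.
E = |λ_enc|/(2πε₀r) = (6.51e-8)/(2π·8.85×10^-12·1.57) = 746 N/C.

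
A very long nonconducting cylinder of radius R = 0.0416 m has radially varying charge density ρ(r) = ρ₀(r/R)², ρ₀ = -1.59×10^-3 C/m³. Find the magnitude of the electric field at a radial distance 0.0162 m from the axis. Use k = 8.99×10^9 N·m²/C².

|E| = 1.10×10^5 N/C

Take a coaxial cylindrical Gaussian surface of radius r = 0.0162 m and length L (r < R).
λ_enc = ∫₀^r ρ(r')·2πr' dr' = (2πρ₀/R²)·r^4/4 = -9.94×10^-8 C/m.
Gauss's law: E·2πrL = λ_enc L/ε₀.
E = 2k|λ_enc|/r = 2(8.99×10^9)(9.94×10^-8)/(0.0162) = 1.10×10^5 N/C.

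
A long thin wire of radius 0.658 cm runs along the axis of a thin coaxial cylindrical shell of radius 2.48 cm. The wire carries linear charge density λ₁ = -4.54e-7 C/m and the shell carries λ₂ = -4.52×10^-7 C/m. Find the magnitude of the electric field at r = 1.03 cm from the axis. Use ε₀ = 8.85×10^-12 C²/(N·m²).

E = 7.93e5 N/C

By cylindrical symmetry E is radial; use a coaxial Gaussian cylinder of radius 1.03 cm and length L (between the conductors, 0.658 cm < r < 2.48 cm).
The shell at 2.48 cm lies outside the Gaussian surface, so λ_enc = λ₁ = -4.54e-7 C/m.
Applying ∮E·dA = Q_enc/ε₀ with the end caps contributing no flux:
E = |λ_enc|/(2πε₀r) = (4.54e-7)/(2π·8.85×10^-12·0.0103) = 7.93×10^5 N/C.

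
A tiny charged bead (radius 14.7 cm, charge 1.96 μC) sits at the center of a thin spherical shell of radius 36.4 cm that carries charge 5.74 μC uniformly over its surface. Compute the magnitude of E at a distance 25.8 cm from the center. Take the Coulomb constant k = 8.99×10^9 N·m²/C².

E = 2.65e5 N/C

Take a concentric spherical Gaussian surface of radius r = 25.8 cm (between the bodies, 14.7 cm < r < 36.4 cm).
Only the inner charge is enclosed; the outer shell contributes nothing inside itself. Q_enc = 1.96 μC = 1.96×10^-6 C.
Applying ∮E·dA = Q_enc/ε₀ with Φ = E(4πr²):
E = k|Q_enc|/r² = (8.99×10^9)(1.96×10^-6)/(0.258)² = 2.65×10^5 N/C.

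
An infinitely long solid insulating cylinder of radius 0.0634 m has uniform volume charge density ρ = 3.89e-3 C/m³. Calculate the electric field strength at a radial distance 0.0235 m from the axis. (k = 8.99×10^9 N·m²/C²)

|E| = 5.16×10^6 V/m

Choose a coaxial cylinder of radius r = 0.0235 m (arbitrary length L) as the Gaussian surface (r < R).
Charge inside radius r per length L is ρ·πr²·L, so λ_enc = ρπr² = 6.749e-6 C/m.
By Gauss's law (flux through the curved wall only), E·2πrL = λ_enc L/ε₀.
E = 2k|λ_enc|/r = 2(8.99×10^9)(6.749e-6)/(0.0235) = 5.16e6 N/C.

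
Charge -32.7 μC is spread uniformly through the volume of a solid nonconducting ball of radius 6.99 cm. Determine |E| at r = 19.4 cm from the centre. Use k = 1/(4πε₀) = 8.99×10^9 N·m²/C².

|E| ≈ 7.81×10^6 N/C

By spherical symmetry E is radial; choose a Gaussian sphere of radius r = 19.4 cm (r > R, so the entire charge is enclosed).
Q_enc = -32.7 μC = -3.27×10^-5 C.
Gauss's law: E·4πr² = Q_enc/ε₀.
E = k|Q_enc|/r² = (8.99×10^9)(3.27e-5)/(0.194)² = 7.81×10^6 N/C.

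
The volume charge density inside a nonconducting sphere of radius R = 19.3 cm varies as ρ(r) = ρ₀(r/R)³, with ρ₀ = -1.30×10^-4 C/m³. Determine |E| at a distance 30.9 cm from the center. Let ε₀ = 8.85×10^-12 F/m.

Symmetry ⇒ E = E(r) r̂. Gaussian sphere of radius r = 30.9 cm (r > R, all charge enclosed).
Q_enc = 4π ∫₀^R ρ₀(r'/R)^3 r'² dr' = 4πρ₀R³/6 = -1.957×10^-6 C.
Applying ∮E·dA = Q_enc/ε₀ with Φ = E(4πr²):
E = |Q_enc|/(4πε₀r²) = (1.957×10^-6)/(4π·8.85×10^-12·(0.309)²) = 1.84e5 N/C.

E = 1.84×10^5 V/m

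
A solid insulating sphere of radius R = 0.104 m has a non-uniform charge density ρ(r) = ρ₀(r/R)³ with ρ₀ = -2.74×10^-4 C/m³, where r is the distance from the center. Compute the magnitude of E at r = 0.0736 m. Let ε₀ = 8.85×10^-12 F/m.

E ≈ 1.35e5 N/C

By spherical symmetry E is radial; choose a Gaussian sphere of radius r = 0.0736 m (r < R).
Integrate the density: Q_enc = 4π ∫₀^r ρ₀(r'/R)^3 r'² dr' = 4πρ₀ r^6/(6·R³) = -8.109×10^-8 C.
By Gauss's law, ∮E·dA = E·4πr² = Q_enc/ε₀.
E = |Q_enc|/(4πε₀r²) = (8.109×10^-8)/(4π·8.85×10^-12·(0.0736)²) = 1.35×10^5 N/C.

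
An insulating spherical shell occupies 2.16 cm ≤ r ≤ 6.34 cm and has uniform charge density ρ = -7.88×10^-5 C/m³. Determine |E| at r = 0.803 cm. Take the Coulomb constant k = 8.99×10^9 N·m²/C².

E = 0 (no enclosed charge)

Use a concentric Gaussian sphere at r = 0.803 cm (r < 2.16 cm, inside the empty cavity).
No charge is enclosed, so by Gauss's law E·4πr² = 0 ⇒ E = 0.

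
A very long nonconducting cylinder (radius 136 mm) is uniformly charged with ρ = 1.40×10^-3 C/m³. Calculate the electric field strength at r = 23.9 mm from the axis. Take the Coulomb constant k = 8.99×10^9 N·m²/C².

Choose a coaxial cylinder of radius r = 23.9 mm (arbitrary length L) as the Gaussian surface (r < R).
Enclosed charge per unit length: λ_enc = ρ·πr² = (1.40×10^-3)π(0.0239)² = 2.512e-6 C/m.
Since E is radial and uniform over the curved surface, Φ = E·2πrL = Q_enc/ε₀ = λ_enc L/ε₀.
E = 2k|λ_enc|/r = 2(8.99×10^9)(2.512×10^-6)/(0.0239) = 1.89×10^6 N/C.

|E| ≈ 1.89×10^6 N/C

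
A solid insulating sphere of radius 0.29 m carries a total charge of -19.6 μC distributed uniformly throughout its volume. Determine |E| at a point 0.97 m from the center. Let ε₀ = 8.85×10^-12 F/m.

Use a concentric Gaussian sphere at r = 0.97 m (r > R, so the entire charge is enclosed).
Q_enc = -19.6 μC = -1.96e-5 C.
Gauss's law: E·4πr² = Q_enc/ε₀.
E = |Q_enc|/(4πε₀r²) = (1.96e-5)/(4π·8.85×10^-12·(0.97)²) = 1.87e5 N/C.

E ≈ 1.87×10^5 N/C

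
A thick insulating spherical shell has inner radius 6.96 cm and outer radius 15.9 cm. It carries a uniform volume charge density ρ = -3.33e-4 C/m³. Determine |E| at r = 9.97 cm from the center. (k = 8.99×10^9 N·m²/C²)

Symmetry ⇒ E = E(r) r̂. Gaussian sphere of radius r = 9.97 cm (within the shell material, 6.96 cm < r < 15.9 cm).
Enclosed charge is the volume from a to r: Q_enc = (4π/3)ρ(r³ − a³) = -9.121×10^-7 C.
Gauss's law: E·4πr² = Q_enc/ε₀.
E = k|Q_enc|/r² = (8.99×10^9)(9.121e-7)/(0.0997)² = 8.25×10^5 N/C.

|E| ≈ 8.25e5 N/C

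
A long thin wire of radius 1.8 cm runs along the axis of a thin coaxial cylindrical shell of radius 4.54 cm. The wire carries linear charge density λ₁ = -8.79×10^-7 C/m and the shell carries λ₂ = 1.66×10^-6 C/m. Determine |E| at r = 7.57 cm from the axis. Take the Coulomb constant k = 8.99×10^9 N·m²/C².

|E| ≈ 1.86×10^5 N/C

Coaxial Gaussian cylinder, radius r = 7.57 cm, length L (r > 4.54 cm, enclosing both).
λ_enc = λ₁ + λ₂ = (-8.79×10^-7) + (1.66×10^-6) = 7.81e-7 C/m.
Since E is radial and uniform over the curved surface, Φ = E·2πrL = Q_enc/ε₀ = λ_enc L/ε₀.
E = 2k|λ_enc|/r = 2(8.99×10^9)(7.81×10^-7)/(0.0757) = 1.86×10^5 N/C.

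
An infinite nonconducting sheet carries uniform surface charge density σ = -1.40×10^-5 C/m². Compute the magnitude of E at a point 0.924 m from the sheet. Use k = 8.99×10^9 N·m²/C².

7.91×10^5 N/C

Choose a cylindrical pillbox piercing the sheet, end faces (area A) parallel to it.
Only the two end caps contribute flux: Φ = 2EA. With Q_enc = σA, Gauss's law gives E = |σ|/(2ε₀).
E = 2πk|σ| = 2π(8.99×10^9)(1.40×10^-5) = 7.91e5 N/C.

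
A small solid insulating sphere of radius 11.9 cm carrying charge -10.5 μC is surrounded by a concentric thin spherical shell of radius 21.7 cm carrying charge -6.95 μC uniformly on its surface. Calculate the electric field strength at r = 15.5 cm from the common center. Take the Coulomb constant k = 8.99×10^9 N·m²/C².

Symmetry ⇒ E = E(r) r̂. Gaussian sphere of radius r = 15.5 cm (between the bodies, 11.9 cm < r < 21.7 cm).
The shell at 21.7 cm lies outside the Gaussian surface, so Q_enc = -10.5 μC = -1.05×10^-5 C.
Since E is radial and uniform over the Gaussian sphere, Φ = E·4πr² = Q_enc/ε₀.
E = k|Q_enc|/r² = (8.99×10^9)(1.05e-5)/(0.155)² = 3.93e6 N/C.

|E| = 3.93e6 N/C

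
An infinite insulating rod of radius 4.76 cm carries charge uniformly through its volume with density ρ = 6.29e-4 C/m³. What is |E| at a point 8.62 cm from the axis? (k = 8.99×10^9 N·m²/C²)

|E| ≈ 9.34×10^5 N/C

Coaxial Gaussian cylinder, radius r = 8.62 cm, length L (r > 4.76 cm, full cross-section enclosed).
λ_enc = ρ·πR² = (6.29×10^-4)π(0.0476)² = 4.477×10^-6 C/m.
Gauss's law: E·2πrL = λ_enc L/ε₀.
E = 2k|λ_enc|/r = 2(8.99×10^9)(4.477×10^-6)/(0.0862) = 9.34×10^5 N/C.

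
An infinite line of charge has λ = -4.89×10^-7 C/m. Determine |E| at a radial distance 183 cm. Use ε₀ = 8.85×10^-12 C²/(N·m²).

4.81e3 V/m

By cylindrical symmetry E is radial; use a coaxial Gaussian cylinder of radius 183 cm and length L.
Q_enc = λL, so λ_enc = -4.89×10^-7 C/m.
By Gauss's law (flux through the curved wall only), E·2πrL = λ_enc L/ε₀.
E = |λ_enc|/(2πε₀r) = (4.89×10^-7)/(2π·8.85×10^-12·1.83) = 4.81×10^3 N/C.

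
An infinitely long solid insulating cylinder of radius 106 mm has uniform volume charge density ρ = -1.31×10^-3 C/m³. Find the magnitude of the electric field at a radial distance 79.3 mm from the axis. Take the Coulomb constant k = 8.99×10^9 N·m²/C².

E = 5.87e6 N/C

By cylindrical symmetry E is radial; use a coaxial Gaussian cylinder of radius 79.3 mm and length L (r < R).
Enclosed charge per unit length: λ_enc = ρ·πr² = (-1.31×10^-3)π(0.0793)² = -2.588×10^-5 C/m.
Applying ∮E·dA = Q_enc/ε₀ with the end caps contributing no flux:
E = 2k|λ_enc|/r = 2(8.99×10^9)(2.588e-5)/(0.0793) = 5.87×10^6 N/C.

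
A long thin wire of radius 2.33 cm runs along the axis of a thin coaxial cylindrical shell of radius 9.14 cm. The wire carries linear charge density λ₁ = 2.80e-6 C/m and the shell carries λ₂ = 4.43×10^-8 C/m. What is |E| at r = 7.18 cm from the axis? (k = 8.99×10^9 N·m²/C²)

Choose a coaxial cylinder of radius r = 7.18 cm (arbitrary length L) as the Gaussian surface (between the conductors, 2.33 cm < r < 9.14 cm).
The shell at 9.14 cm lies outside the Gaussian surface, so λ_enc = λ₁ = 2.80×10^-6 C/m.
Applying ∮E·dA = Q_enc/ε₀ with the end caps contributing no flux:
E = 2k|λ_enc|/r = 2(8.99×10^9)(2.80e-6)/(0.0718) = 7.01e5 N/C.

E = 7.01e5 V/m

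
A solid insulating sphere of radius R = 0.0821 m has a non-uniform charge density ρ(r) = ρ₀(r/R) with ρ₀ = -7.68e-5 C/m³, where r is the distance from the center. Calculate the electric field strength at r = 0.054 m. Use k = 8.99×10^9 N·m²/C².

Symmetry ⇒ E = E(r) r̂. Gaussian sphere of radius r = 0.054 m (r < R).
Integrate the density: Q_enc = 4π ∫₀^r ρ₀(r'/R)^1 r'² dr' = 4πρ₀ r^4/(4·R) = -2.499×10^-8 C.
Applying ∮E·dA = Q_enc/ε₀ with Φ = E(4πr²):
E = k|Q_enc|/r² = (8.99×10^9)(2.499e-8)/(0.054)² = 7.70×10^4 N/C.

E = 7.70×10^4 N/C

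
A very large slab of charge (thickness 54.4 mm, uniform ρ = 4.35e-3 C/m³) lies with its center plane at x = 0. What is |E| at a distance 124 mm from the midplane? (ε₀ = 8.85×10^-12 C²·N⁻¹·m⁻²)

The point |x| = 124 mm lies outside the slab (half-thickness 0.0272 m). A symmetric pillbox spanning the full slab encloses Q_enc = ρ·d·A.
Flux = 2EA ⇒ E = |ρ|d/(2ε₀), independent of distance outside.
E = (4.35×10^-3)(0.0544)/(2·8.85×10^-12) = 1.34e7 N/C.

E ≈ 1.34×10^7 N/C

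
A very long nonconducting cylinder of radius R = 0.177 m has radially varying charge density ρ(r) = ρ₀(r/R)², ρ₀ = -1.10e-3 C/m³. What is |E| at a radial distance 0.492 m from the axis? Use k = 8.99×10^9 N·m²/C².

Choose a coaxial cylinder of radius r = 0.492 m (arbitrary length L) as the Gaussian surface (r > R, full charge per length enclosed).
λ_enc = 2π ∫₀^R ρ₀(r'/R)^2 r' dr' = 2πρ₀R²/4 = -5.413×10^-5 C/m.
By Gauss's law (flux through the curved wall only), E·2πrL = λ_enc L/ε₀.
E = 2k|λ_enc|/r = 2(8.99×10^9)(5.413×10^-5)/(0.492) = 1.98×10^6 N/C.

1.98×10^6 N/C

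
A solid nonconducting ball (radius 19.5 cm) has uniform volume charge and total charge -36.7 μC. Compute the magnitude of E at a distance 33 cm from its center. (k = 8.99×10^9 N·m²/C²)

Use a concentric Gaussian sphere at r = 33 cm (r > R, so the entire charge is enclosed).
Q_enc = -36.7 μC = -3.67×10^-5 C.
By Gauss's law, ∮E·dA = E·4πr² = Q_enc/ε₀.
E = k|Q_enc|/r² = (8.99×10^9)(3.67×10^-5)/(0.33)² = 3.03×10^6 N/C.

E = 3.03e6 V/m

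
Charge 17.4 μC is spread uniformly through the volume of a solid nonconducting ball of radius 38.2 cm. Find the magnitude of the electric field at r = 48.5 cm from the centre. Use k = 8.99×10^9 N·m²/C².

|E| ≈ 6.65e5 N/C

Take a concentric spherical Gaussian surface of radius r = 48.5 cm (r > R, so the entire charge is enclosed).
Q_enc = 17.4 μC = 1.74e-5 C.
Applying ∮E·dA = Q_enc/ε₀ with Φ = E(4πr²):
E = k|Q_enc|/r² = (8.99×10^9)(1.74e-5)/(0.485)² = 6.65e5 N/C.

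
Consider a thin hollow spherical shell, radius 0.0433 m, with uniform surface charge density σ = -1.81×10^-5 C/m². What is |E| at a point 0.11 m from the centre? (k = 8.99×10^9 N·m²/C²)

E ≈ 3.17×10^5 N/C

By spherical symmetry E is radial; choose a Gaussian sphere of radius r = 0.11 m (r > 0.0433 m).
The entire shell is enclosed: Q_enc = σ·4πR² = (-1.81×10^-5)·4π·(0.0433)² = -4.264e-7 C.
By Gauss's law, ∮E·dA = E·4πr² = Q_enc/ε₀.
E = k|Q_enc|/r² = (8.99×10^9)(4.264e-7)/(0.11)² = 3.17×10^5 N/C.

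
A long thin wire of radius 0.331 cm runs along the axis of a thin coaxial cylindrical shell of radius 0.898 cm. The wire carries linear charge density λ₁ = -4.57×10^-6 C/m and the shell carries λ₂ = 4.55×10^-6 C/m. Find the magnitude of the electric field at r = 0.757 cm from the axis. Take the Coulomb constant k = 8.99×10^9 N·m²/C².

|E| ≈ 1.09e7 N/C

Choose a coaxial cylinder of radius r = 0.757 cm (arbitrary length L) as the Gaussian surface (between the conductors, 0.331 cm < r < 0.898 cm).
The shell at 0.898 cm lies outside the Gaussian surface, so λ_enc = λ₁ = -4.57×10^-6 C/m.
Since E is radial and uniform over the curved surface, Φ = E·2πrL = Q_enc/ε₀ = λ_enc L/ε₀.
E = 2k|λ_enc|/r = 2(8.99×10^9)(4.57e-6)/(0.00757) = 1.09×10^7 N/C.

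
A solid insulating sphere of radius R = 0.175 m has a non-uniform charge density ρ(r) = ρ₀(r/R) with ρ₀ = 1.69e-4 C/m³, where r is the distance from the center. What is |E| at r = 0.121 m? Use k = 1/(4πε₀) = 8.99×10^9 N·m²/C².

By spherical symmetry E is radial; choose a Gaussian sphere of radius r = 0.121 m (r < R).
Q_enc = ∫₀^r ρ(r')·4πr'² dr' = (4πρ₀/R) ∫₀^r r'^3 dr' = 4πρ₀ r^4/(4·R) = 6.503e-7 C.
Gauss's law: E·4πr² = Q_enc/ε₀.
E = k|Q_enc|/r² = (8.99×10^9)(6.503e-7)/(0.121)² = 3.99×10^5 N/C.

E = 3.99×10^5 N/C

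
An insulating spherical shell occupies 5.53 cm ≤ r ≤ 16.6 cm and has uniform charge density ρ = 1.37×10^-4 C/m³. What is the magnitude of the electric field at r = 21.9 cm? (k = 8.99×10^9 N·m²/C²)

Use a concentric Gaussian sphere at r = 21.9 cm (r > 16.6 cm, enclosing the whole shell).
Q_enc = ρ·(4π/3)(b³ − a³) = (1.37e-4)·(4π/3)·((0.166)³ − (0.0553)³) = 2.528×10^-6 C.
Since E is radial and uniform over the Gaussian sphere, Φ = E·4πr² = Q_enc/ε₀.
E = k|Q_enc|/r² = (8.99×10^9)(2.528×10^-6)/(0.219)² = 4.74×10^5 N/C.

|E| ≈ 4.74×10^5 N/C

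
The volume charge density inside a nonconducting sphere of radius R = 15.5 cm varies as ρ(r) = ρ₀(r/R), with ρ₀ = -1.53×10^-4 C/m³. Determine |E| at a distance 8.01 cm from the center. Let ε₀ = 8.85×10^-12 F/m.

|E| = 1.79×10^5 N/C

By spherical symmetry E is radial; choose a Gaussian sphere of radius r = 8.01 cm (r < R).
Q_enc = ∫₀^r ρ(r')·4πr'² dr' = (4πρ₀/R) ∫₀^r r'^3 dr' = 4πρ₀ r^4/(4·R) = -1.277×10^-7 C.
Gauss's law: E·4πr² = Q_enc/ε₀.
E = |Q_enc|/(4πε₀r²) = (1.277×10^-7)/(4π·8.85×10^-12·(0.0801)²) = 1.79×10^5 N/C.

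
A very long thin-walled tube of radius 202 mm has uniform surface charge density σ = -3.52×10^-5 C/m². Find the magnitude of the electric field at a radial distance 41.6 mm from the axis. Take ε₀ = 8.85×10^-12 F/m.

E = 0

By cylindrical symmetry E is radial; use a coaxial Gaussian cylinder of radius 41.6 mm and length L (r < 202 mm, inside the shell).
All the surface charge lies outside this cylinder: Q_enc = 0, hence E = 0.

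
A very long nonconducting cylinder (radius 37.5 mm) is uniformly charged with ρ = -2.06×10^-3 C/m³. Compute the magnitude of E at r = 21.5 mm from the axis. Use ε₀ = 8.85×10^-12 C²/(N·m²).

Coaxial Gaussian cylinder, radius r = 21.5 mm, length L (r < R).
Charge inside radius r per length L is ρ·πr²·L, so λ_enc = ρπr² = -2.992e-6 C/m.
Gauss's law: E·2πrL = λ_enc L/ε₀.
E = |λ_enc|/(2πε₀r) = (2.992e-6)/(2π·8.85×10^-12·0.0215) = 2.50×10^6 N/C.

2.50e6 N/C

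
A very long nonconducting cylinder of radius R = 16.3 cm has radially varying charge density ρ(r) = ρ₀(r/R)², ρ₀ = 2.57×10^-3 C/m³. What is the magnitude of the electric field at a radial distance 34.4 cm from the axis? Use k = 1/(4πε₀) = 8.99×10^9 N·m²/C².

Take a coaxial cylindrical Gaussian surface of radius r = 34.4 cm and length L (r > R, full charge per length enclosed).
λ_enc = 2π ∫₀^R ρ₀(r'/R)^2 r' dr' = 2πρ₀R²/4 = 1.073e-4 C/m.
By Gauss's law (flux through the curved wall only), E·2πrL = λ_enc L/ε₀.
E = 2k|λ_enc|/r = 2(8.99×10^9)(1.073×10^-4)/(0.344) = 5.61e6 N/C.

5.61×10^6 N/C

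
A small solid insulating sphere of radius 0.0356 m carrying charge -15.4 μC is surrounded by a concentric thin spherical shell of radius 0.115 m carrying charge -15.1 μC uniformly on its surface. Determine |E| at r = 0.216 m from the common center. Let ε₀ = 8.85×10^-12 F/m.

By spherical symmetry E is radial; choose a Gaussian sphere of radius r = 0.216 m (r > 0.115 m, enclosing both).
Q_enc = (-15.4 μC) + (-15.1 μC) = -3.05×10^-5 C.
Since E is radial and uniform over the Gaussian sphere, Φ = E·4πr² = Q_enc/ε₀.
E = |Q_enc|/(4πε₀r²) = (3.05×10^-5)/(4π·8.85×10^-12·(0.216)²) = 5.88e6 N/C.

E ≈ 5.88e6 N/C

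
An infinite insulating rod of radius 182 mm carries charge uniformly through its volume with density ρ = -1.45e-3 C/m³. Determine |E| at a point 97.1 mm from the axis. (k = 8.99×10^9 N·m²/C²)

E = 7.95×10^6 N/C

By cylindrical symmetry E is radial; use a coaxial Gaussian cylinder of radius 97.1 mm and length L (r < R).
Charge inside radius r per length L is ρ·πr²·L, so λ_enc = ρπr² = -4.295e-5 C/m.
Since E is radial and uniform over the curved surface, Φ = E·2πrL = Q_enc/ε₀ = λ_enc L/ε₀.
E = 2k|λ_enc|/r = 2(8.99×10^9)(4.295e-5)/(0.0971) = 7.95×10^6 N/C.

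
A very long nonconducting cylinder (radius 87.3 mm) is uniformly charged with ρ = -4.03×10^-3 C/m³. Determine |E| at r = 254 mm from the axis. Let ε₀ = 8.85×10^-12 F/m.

By cylindrical symmetry E is radial; use a coaxial Gaussian cylinder of radius 254 mm and length L (r > 87.3 mm, full cross-section enclosed).
λ_enc = ρ·πR² = (-4.03×10^-3)π(0.0873)² = -9.649×10^-5 C/m.
By Gauss's law (flux through the curved wall only), E·2πrL = λ_enc L/ε₀.
E = |λ_enc|/(2πε₀r) = (9.649×10^-5)/(2π·8.85×10^-12·0.254) = 6.83×10^6 N/C.

|E| = 6.83e6 N/C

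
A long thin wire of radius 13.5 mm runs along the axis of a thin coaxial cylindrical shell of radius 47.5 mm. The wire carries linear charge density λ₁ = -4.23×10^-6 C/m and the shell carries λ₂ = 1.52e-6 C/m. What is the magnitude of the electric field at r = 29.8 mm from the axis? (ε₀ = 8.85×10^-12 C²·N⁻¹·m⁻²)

Choose a coaxial cylinder of radius r = 29.8 mm (arbitrary length L) as the Gaussian surface (between the conductors, 13.5 mm < r < 47.5 mm).
The shell at 47.5 mm lies outside the Gaussian surface, so λ_enc = λ₁ = -4.23e-6 C/m.
Applying ∮E·dA = Q_enc/ε₀ with the end caps contributing no flux:
E = |λ_enc|/(2πε₀r) = (4.23×10^-6)/(2π·8.85×10^-12·0.0298) = 2.55×10^6 N/C.

E ≈ 2.55×10^6 N/C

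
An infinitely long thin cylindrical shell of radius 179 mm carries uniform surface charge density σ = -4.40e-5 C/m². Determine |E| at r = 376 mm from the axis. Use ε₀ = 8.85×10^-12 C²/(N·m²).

Choose a coaxial cylinder of radius r = 376 mm (arbitrary length L) as the Gaussian surface (r > 179 mm).
The whole shell is enclosed: λ_enc = σ·2πR = (-4.40e-5)·2π·(0.179) = -4.949×10^-5 C/m.
Since E is radial and uniform over the curved surface, Φ = E·2πrL = Q_enc/ε₀ = λ_enc L/ε₀.
E = |λ_enc|/(2πε₀r) = (4.949e-5)/(2π·8.85×10^-12·0.376) = 2.37e6 N/C.

E ≈ 2.37e6 N/C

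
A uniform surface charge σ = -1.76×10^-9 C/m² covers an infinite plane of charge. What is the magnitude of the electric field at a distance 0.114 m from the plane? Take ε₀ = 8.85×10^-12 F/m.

By planar symmetry E is perpendicular to the sheet and uniform; use a Gaussian pillbox with flat faces of area A on each side of the sheet.
Flux Φ = 2EA and Q_enc = σA, so 2EA = σA/ε₀ ⇒ E = |σ|/(2ε₀), independent of distance.
E = |σ|/(2ε₀) = (1.76×10^-9)/(2·8.85×10^-12) = 99.4 N/C.

99.4 N/C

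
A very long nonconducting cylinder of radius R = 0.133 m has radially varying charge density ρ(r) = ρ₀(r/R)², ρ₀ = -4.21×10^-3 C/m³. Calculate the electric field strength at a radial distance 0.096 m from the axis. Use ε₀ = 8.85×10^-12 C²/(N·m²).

5.95×10^6 V/m

Coaxial Gaussian cylinder, radius r = 0.096 m, length L (r < R).
Integrating ρ over the cross-section to radius r: λ_enc = (2πρ₀/R²) ∫₀^r r'^3 dr' = 2πρ₀ r^4/(4·R²) = -3.175×10^-5 C/m.
By Gauss's law (flux through the curved wall only), E·2πrL = λ_enc L/ε₀.
E = |λ_enc|/(2πε₀r) = (3.175e-5)/(2π·8.85×10^-12·0.096) = 5.95×10^6 N/C.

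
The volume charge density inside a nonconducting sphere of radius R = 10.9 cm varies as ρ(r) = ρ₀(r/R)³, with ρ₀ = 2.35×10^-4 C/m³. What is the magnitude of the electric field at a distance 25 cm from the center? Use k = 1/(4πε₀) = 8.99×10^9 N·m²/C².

E = 9.17×10^4 N/C

Take a concentric spherical Gaussian surface of radius r = 25 cm (r > R, all charge enclosed).
Q_enc = 4π ∫₀^R ρ₀(r'/R)^3 r'² dr' = 4πρ₀R³/6 = 6.374×10^-7 C.
Gauss's law: E·4πr² = Q_enc/ε₀.
E = k|Q_enc|/r² = (8.99×10^9)(6.374×10^-7)/(0.25)² = 9.17×10^4 N/C.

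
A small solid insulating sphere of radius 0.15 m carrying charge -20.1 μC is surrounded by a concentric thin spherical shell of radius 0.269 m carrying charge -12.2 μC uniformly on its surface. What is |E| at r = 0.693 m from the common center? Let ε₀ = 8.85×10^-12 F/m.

By spherical symmetry E is radial; choose a Gaussian sphere of radius r = 0.693 m (r > 0.269 m, enclosing both).
Q_enc = (-20.1 μC) + (-12.2 μC) = -3.23e-5 C.
By Gauss's law, ∮E·dA = E·4πr² = Q_enc/ε₀.
E = |Q_enc|/(4πε₀r²) = (3.23e-5)/(4π·8.85×10^-12·(0.693)²) = 6.05e5 N/C.

|E| ≈ 6.05e5 N/C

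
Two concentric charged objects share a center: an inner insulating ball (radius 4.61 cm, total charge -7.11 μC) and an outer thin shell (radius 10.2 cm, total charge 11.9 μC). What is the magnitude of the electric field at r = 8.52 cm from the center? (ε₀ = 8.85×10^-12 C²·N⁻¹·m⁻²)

8.81×10^6 V/m

By spherical symmetry E is radial; choose a Gaussian sphere of radius r = 8.52 cm (between the bodies, 4.61 cm < r < 10.2 cm).
Only the inner charge is enclosed; the outer shell contributes nothing inside itself. Q_enc = -7.11 μC = -7.11e-6 C.
Gauss's law: E·4πr² = Q_enc/ε₀.
E = |Q_enc|/(4πε₀r²) = (7.11×10^-6)/(4π·8.85×10^-12·(0.0852)²) = 8.81×10^6 N/C.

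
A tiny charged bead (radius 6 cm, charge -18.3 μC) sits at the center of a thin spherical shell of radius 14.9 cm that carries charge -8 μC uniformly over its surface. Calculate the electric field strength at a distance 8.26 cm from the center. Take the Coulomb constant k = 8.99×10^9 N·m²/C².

Take a concentric spherical Gaussian surface of radius r = 8.26 cm (between the bodies, 6 cm < r < 14.9 cm).
Only the inner charge is enclosed; the outer shell contributes nothing inside itself. Q_enc = -18.3 μC = -1.83×10^-5 C.
Gauss's law: E·4πr² = Q_enc/ε₀.
E = k|Q_enc|/r² = (8.99×10^9)(1.83×10^-5)/(0.0826)² = 2.41×10^7 N/C.

|E| ≈ 2.41×10^7 N/C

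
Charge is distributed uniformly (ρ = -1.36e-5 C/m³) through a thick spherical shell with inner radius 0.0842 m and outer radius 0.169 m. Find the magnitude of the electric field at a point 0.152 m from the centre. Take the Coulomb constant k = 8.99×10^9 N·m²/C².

Take a concentric spherical Gaussian surface of radius r = 0.152 m (within the shell material, 0.0842 m < r < 0.169 m).
Enclosed charge is the volume from a to r: Q_enc = (4π/3)ρ(r³ − a³) = -1.661e-7 C.
By Gauss's law, ∮E·dA = E·4πr² = Q_enc/ε₀.
E = k|Q_enc|/r² = (8.99×10^9)(1.661e-7)/(0.152)² = 6.46e4 N/C.

|E| ≈ 6.46×10^4 N/C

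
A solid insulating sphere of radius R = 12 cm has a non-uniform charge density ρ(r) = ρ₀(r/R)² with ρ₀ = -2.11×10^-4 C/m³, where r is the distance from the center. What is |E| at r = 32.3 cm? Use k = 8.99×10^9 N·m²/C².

|E| ≈ 7.90e4 N/C

By spherical symmetry E is radial; choose a Gaussian sphere of radius r = 32.3 cm (r > R, all charge enclosed).
Q_enc = 4π ∫₀^R ρ₀(r'/R)^2 r'² dr' = 4πρ₀R³/5 = -9.164×10^-7 C.
Applying ∮E·dA = Q_enc/ε₀ with Φ = E(4πr²):
E = k|Q_enc|/r² = (8.99×10^9)(9.164e-7)/(0.323)² = 7.90×10^4 N/C.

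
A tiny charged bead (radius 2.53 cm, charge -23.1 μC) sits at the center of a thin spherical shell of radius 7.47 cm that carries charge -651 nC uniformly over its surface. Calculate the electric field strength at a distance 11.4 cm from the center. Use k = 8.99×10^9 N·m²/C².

|E| ≈ 1.64×10^7 V/m

Use a concentric Gaussian sphere at r = 11.4 cm (r > 7.47 cm, enclosing both).
Q_enc = (-23.1 μC) + (-651 nC) = -2.375×10^-5 C.
Gauss's law: E·4πr² = Q_enc/ε₀.
E = k|Q_enc|/r² = (8.99×10^9)(2.375×10^-5)/(0.114)² = 1.64×10^7 N/C.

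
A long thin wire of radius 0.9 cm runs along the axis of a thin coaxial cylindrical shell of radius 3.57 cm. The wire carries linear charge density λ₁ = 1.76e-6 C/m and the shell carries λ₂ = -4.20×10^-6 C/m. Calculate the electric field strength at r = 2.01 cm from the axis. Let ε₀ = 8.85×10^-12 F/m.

E ≈ 1.57×10^6 N/C

Take a coaxial cylindrical Gaussian surface of radius r = 2.01 cm and length L (between the conductors, 0.9 cm < r < 3.57 cm).
Only the inner wire is enclosed; the outer shell contributes nothing inside itself. λ_enc = λ₁ = 1.76×10^-6 C/m.
Applying ∮E·dA = Q_enc/ε₀ with the end caps contributing no flux:
E = |λ_enc|/(2πε₀r) = (1.76×10^-6)/(2π·8.85×10^-12·0.0201) = 1.57e6 N/C.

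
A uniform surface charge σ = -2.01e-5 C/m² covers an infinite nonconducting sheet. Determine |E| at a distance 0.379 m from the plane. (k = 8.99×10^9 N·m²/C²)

|E| ≈ 1.14e6 N/C

Choose a cylindrical pillbox piercing the sheet, end faces (area A) parallel to it.
Only the two end caps contribute flux: Φ = 2EA. With Q_enc = σA, Gauss's law gives E = |σ|/(2ε₀).
E = 2πk|σ| = 2π(8.99×10^9)(2.01×10^-5) = 1.14e6 N/C.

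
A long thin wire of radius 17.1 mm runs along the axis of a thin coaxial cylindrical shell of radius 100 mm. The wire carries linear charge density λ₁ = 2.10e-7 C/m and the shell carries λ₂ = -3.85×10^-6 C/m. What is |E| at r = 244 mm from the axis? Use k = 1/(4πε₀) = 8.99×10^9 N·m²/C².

By cylindrical symmetry E is radial; use a coaxial Gaussian cylinder of radius 244 mm and length L (r > 100 mm, enclosing both).
λ_enc = λ₁ + λ₂ = (2.10×10^-7) + (-3.85×10^-6) = -3.64×10^-6 C/m.
Gauss's law: E·2πrL = λ_enc L/ε₀.
E = 2k|λ_enc|/r = 2(8.99×10^9)(3.64×10^-6)/(0.244) = 2.68×10^5 N/C.

|E| ≈ 2.68×10^5 N/C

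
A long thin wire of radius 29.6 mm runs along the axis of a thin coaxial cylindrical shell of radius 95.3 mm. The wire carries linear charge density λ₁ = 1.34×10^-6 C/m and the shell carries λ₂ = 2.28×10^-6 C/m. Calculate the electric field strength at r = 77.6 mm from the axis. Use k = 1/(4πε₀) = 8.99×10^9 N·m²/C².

By cylindrical symmetry E is radial; use a coaxial Gaussian cylinder of radius 77.6 mm and length L (between the conductors, 29.6 mm < r < 95.3 mm).
Only the inner wire is enclosed; the outer shell contributes nothing inside itself. λ_enc = λ₁ = 1.34×10^-6 C/m.
Gauss's law: E·2πrL = λ_enc L/ε₀.
E = 2k|λ_enc|/r = 2(8.99×10^9)(1.34×10^-6)/(0.0776) = 3.10e5 N/C.

|E| = 3.10e5 V/m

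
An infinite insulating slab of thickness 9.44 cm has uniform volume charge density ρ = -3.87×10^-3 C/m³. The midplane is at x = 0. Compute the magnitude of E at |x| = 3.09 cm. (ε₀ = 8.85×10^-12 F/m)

By symmetry E is perpendicular to the slab. A Gaussian pillbox from −3.09 cm to +3.09 cm (face area A) lies entirely within the slab.
Q_enc = ρ·(2x)·A and flux = 2EA, so 2EA = 2ρxA/ε₀ ⇒ E = |ρ|x/ε₀.
E = (3.87×10^-3)(0.0309)/(8.85×10^-12) = 1.35e7 N/C.

|E| = 1.35e7 N/C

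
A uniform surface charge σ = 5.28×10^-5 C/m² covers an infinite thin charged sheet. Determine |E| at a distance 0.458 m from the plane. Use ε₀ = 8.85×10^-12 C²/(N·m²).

Choose a cylindrical pillbox piercing the sheet, end faces (area A) parallel to it.
Flux Φ = 2EA and Q_enc = σA, so 2EA = σA/ε₀ ⇒ E = |σ|/(2ε₀), independent of distance.
E = |σ|/(2ε₀) = (5.28×10^-5)/(2·8.85×10^-12) = 2.98e6 N/C.

|E| ≈ 2.98×10^6 V/m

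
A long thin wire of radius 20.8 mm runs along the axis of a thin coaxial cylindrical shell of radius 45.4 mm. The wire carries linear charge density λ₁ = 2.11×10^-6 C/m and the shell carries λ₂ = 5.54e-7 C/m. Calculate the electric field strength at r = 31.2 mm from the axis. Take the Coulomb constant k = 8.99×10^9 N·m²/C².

Choose a coaxial cylinder of radius r = 31.2 mm (arbitrary length L) as the Gaussian surface (between the conductors, 20.8 mm < r < 45.4 mm).
The shell at 45.4 mm lies outside the Gaussian surface, so λ_enc = λ₁ = 2.11×10^-6 C/m.
Gauss's law: E·2πrL = λ_enc L/ε₀.
E = 2k|λ_enc|/r = 2(8.99×10^9)(2.11e-6)/(0.0312) = 1.22×10^6 N/C.

|E| = 1.22×10^6 V/m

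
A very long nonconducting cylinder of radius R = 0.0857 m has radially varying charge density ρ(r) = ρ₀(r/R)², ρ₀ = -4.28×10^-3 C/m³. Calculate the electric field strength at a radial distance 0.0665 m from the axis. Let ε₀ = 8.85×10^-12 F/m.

|E| = 4.84×10^6 N/C

Choose a coaxial cylinder of radius r = 0.0665 m (arbitrary length L) as the Gaussian surface (r < R).
Integrating ρ over the cross-section to radius r: λ_enc = (2πρ₀/R²) ∫₀^r r'^3 dr' = 2πρ₀ r^4/(4·R²) = -1.79×10^-5 C/m.
By Gauss's law (flux through the curved wall only), E·2πrL = λ_enc L/ε₀.
E = |λ_enc|/(2πε₀r) = (1.79×10^-5)/(2π·8.85×10^-12·0.0665) = 4.84×10^6 N/C.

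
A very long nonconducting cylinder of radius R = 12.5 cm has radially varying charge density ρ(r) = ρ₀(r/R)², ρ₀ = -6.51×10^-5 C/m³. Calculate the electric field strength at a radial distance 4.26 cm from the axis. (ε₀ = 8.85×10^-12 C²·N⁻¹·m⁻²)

Coaxial Gaussian cylinder, radius r = 4.26 cm, length L (r < R).
Integrating ρ over the cross-section to radius r: λ_enc = (2πρ₀/R²) ∫₀^r r'^3 dr' = 2πρ₀ r^4/(4·R²) = -2.155×10^-8 C/m.
Applying ∮E·dA = Q_enc/ε₀ with the end caps contributing no flux:
E = |λ_enc|/(2πε₀r) = (2.155×10^-8)/(2π·8.85×10^-12·0.0426) = 9.10×10^3 N/C.

E = 9.10e3 N/C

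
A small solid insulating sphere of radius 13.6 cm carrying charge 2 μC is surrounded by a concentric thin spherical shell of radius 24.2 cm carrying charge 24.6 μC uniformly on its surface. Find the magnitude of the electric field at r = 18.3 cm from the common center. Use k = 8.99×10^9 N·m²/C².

|E| ≈ 5.37×10^5 V/m

Use a concentric Gaussian sphere at r = 18.3 cm (between the bodies, 13.6 cm < r < 24.2 cm).
Only the inner charge is enclosed; the outer shell contributes nothing inside itself. Q_enc = 2 μC = 2.00×10^-6 C.
Applying ∮E·dA = Q_enc/ε₀ with Φ = E(4πr²):
E = k|Q_enc|/r² = (8.99×10^9)(2.00×10^-6)/(0.183)² = 5.37e5 N/C.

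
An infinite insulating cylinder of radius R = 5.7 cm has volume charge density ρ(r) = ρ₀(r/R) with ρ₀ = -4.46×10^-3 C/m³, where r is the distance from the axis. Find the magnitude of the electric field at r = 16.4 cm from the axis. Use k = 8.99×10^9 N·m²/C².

E ≈ 3.33×10^6 V/m

By cylindrical symmetry E is radial; use a coaxial Gaussian cylinder of radius 16.4 cm and length L (r > R, full charge per length enclosed).
λ_enc = 2π ∫₀^R ρ₀(r'/R)^1 r' dr' = 2πρ₀R²/3 = -3.035e-5 C/m.
Applying ∮E·dA = Q_enc/ε₀ with the end caps contributing no flux:
E = 2k|λ_enc|/r = 2(8.99×10^9)(3.035e-5)/(0.164) = 3.33×10^6 N/C.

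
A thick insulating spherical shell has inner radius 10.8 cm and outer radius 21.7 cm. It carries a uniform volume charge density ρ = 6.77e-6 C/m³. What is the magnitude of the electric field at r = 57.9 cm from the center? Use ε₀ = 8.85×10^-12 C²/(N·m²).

Symmetry ⇒ E = E(r) r̂. Gaussian sphere of radius r = 57.9 cm (r > 21.7 cm, enclosing the whole shell).
Q_enc = ρ·(4π/3)(b³ − a³) = (6.77e-6)·(4π/3)·((0.217)³ − (0.108)³) = 2.54×10^-7 C.
Gauss's law: E·4πr² = Q_enc/ε₀.
E = |Q_enc|/(4πε₀r²) = (2.54×10^-7)/(4π·8.85×10^-12·(0.579)²) = 6.81×10^3 N/C.

|E| ≈ 6.81e3 N/C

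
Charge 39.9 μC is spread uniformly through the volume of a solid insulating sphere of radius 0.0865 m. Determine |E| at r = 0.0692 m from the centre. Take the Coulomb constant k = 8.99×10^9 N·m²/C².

By spherical symmetry E is radial; choose a Gaussian sphere of radius r = 0.0692 m (r < R).
For a uniform sphere the enclosed fraction is (r/R)³, so Q_enc = (39.9 μC)(0.0692/0.0865)³ = 2.043×10^-5 C.
Applying ∮E·dA = Q_enc/ε₀ with Φ = E(4πr²):
E = k|Q_enc|/r² = (8.99×10^9)(2.043×10^-5)/(0.0692)² = 3.84×10^7 N/C.

E = 3.84e7 N/C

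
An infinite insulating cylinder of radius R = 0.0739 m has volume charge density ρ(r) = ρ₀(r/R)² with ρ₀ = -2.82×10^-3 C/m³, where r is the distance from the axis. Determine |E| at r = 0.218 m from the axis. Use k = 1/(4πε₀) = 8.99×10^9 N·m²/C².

2.00e6 N/C

Choose a coaxial cylinder of radius r = 0.218 m (arbitrary length L) as the Gaussian surface (r > R, full charge per length enclosed).
λ_enc = 2π ∫₀^R ρ₀(r'/R)^2 r' dr' = 2πρ₀R²/4 = -2.419×10^-5 C/m.
Applying ∮E·dA = Q_enc/ε₀ with the end caps contributing no flux:
E = 2k|λ_enc|/r = 2(8.99×10^9)(2.419×10^-5)/(0.218) = 2.00e6 N/C.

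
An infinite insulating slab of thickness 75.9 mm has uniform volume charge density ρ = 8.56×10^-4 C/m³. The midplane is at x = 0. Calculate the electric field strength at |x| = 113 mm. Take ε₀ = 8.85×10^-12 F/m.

|E| ≈ 3.67×10^6 N/C

The point |x| = 113 mm lies outside the slab (half-thickness 0.03795 m). A symmetric pillbox spanning the full slab encloses Q_enc = ρ·d·A.
Flux = 2EA ⇒ E = |ρ|d/(2ε₀), independent of distance outside.
E = (8.56×10^-4)(0.0759)/(2·8.85×10^-12) = 3.67×10^6 N/C.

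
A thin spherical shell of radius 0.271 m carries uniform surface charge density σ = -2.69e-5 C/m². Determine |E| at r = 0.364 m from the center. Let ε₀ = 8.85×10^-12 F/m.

E ≈ 1.68×10^6 V/m

Take a concentric spherical Gaussian surface of radius r = 0.364 m (r > 0.271 m).
The entire shell is enclosed: Q_enc = σ·4πR² = (-2.69×10^-5)·4π·(0.271)² = -2.483×10^-5 C.
Gauss's law: E·4πr² = Q_enc/ε₀.
E = |Q_enc|/(4πε₀r²) = (2.483×10^-5)/(4π·8.85×10^-12·(0.364)²) = 1.68e6 N/C.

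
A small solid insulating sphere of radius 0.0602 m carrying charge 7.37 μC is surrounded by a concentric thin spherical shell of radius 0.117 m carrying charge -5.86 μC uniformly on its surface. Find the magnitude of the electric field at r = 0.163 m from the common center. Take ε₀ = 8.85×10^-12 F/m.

Use a concentric Gaussian sphere at r = 0.163 m (r > 0.117 m, enclosing both).
Q_enc = (7.37 μC) + (-5.86 μC) = 1.51e-6 C.
By Gauss's law, ∮E·dA = E·4πr² = Q_enc/ε₀.
E = |Q_enc|/(4πε₀r²) = (1.51×10^-6)/(4π·8.85×10^-12·(0.163)²) = 5.11×10^5 N/C.

5.11×10^5 N/C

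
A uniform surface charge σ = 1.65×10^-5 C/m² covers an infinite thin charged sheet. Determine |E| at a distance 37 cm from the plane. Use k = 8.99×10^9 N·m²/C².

Choose a cylindrical pillbox piercing the sheet, end faces (area A) parallel to it.
Only the two end caps contribute flux: Φ = 2EA. With Q_enc = σA, Gauss's law gives E = |σ|/(2ε₀).
E = 2πk|σ| = 2π(8.99×10^9)(1.65×10^-5) = 9.32e5 N/C.

9.32×10^5 V/m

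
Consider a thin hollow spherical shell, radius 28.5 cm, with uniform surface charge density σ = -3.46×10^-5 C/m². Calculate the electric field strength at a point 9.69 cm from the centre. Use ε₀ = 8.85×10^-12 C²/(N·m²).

Symmetry ⇒ E = E(r) r̂. Gaussian sphere of radius r = 9.69 cm (inside the shell, r < 28.5 cm).
All the charge is outside the Gaussian surface: Q_enc = 0, hence E = 0 everywhere inside the shell.

|E| = 0 N/C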